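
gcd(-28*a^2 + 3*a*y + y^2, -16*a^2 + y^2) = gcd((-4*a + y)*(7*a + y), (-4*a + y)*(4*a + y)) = -4*a + y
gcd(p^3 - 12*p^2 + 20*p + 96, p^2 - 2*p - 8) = p + 2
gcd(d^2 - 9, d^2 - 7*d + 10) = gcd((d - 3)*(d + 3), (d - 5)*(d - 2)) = 1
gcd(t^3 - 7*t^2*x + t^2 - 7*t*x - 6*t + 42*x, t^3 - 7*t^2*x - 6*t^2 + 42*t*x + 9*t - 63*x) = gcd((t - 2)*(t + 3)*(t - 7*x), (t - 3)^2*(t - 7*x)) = -t + 7*x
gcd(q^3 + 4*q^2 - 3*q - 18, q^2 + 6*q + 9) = q^2 + 6*q + 9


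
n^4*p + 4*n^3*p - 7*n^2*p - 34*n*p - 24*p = (n - 3)*(n + 2)*(n + 4)*(n*p + p)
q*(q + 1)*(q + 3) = q^3 + 4*q^2 + 3*q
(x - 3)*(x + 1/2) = x^2 - 5*x/2 - 3/2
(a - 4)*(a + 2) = a^2 - 2*a - 8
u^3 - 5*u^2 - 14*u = u*(u - 7)*(u + 2)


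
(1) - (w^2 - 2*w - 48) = -w^2 + 2*w + 49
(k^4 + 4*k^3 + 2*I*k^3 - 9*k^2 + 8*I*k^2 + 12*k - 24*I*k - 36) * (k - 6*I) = k^5 + 4*k^4 - 4*I*k^4 + 3*k^3 - 16*I*k^3 + 60*k^2 + 30*I*k^2 - 180*k - 72*I*k + 216*I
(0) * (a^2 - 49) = 0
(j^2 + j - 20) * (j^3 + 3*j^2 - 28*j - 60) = j^5 + 4*j^4 - 45*j^3 - 148*j^2 + 500*j + 1200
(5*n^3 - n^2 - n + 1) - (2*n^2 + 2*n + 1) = 5*n^3 - 3*n^2 - 3*n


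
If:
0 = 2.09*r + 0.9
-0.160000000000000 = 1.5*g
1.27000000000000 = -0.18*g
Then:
No Solution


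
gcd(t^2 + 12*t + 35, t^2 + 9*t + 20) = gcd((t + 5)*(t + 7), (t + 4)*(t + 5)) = t + 5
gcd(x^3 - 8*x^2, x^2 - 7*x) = x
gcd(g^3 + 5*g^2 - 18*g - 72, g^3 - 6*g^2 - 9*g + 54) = g + 3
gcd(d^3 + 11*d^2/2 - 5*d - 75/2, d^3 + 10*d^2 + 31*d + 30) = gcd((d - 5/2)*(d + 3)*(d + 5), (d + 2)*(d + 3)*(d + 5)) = d^2 + 8*d + 15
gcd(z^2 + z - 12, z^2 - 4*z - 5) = 1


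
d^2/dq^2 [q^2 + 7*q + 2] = 2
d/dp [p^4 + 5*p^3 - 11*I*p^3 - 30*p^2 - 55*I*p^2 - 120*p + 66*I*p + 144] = 4*p^3 + p^2*(15 - 33*I) + p*(-60 - 110*I) - 120 + 66*I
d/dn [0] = 0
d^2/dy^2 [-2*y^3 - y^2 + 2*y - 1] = -12*y - 2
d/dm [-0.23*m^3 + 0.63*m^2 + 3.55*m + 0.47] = -0.69*m^2 + 1.26*m + 3.55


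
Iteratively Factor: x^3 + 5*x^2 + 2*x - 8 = (x - 1)*(x^2 + 6*x + 8) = (x - 1)*(x + 2)*(x + 4)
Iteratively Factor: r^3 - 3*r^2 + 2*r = (r - 2)*(r^2 - r) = (r - 2)*(r - 1)*(r)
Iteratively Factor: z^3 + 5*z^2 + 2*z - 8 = (z + 2)*(z^2 + 3*z - 4) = (z + 2)*(z + 4)*(z - 1)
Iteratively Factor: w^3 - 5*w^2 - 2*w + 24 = (w - 4)*(w^2 - w - 6) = (w - 4)*(w - 3)*(w + 2)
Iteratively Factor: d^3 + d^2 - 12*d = (d)*(d^2 + d - 12) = d*(d - 3)*(d + 4)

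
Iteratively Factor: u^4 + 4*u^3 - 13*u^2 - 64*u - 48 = (u + 4)*(u^3 - 13*u - 12) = (u - 4)*(u + 4)*(u^2 + 4*u + 3) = (u - 4)*(u + 1)*(u + 4)*(u + 3)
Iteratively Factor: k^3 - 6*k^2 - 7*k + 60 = (k + 3)*(k^2 - 9*k + 20) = (k - 5)*(k + 3)*(k - 4)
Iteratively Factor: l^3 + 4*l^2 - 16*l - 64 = (l + 4)*(l^2 - 16) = (l + 4)^2*(l - 4)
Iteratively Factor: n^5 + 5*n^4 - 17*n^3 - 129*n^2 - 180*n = (n + 4)*(n^4 + n^3 - 21*n^2 - 45*n) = (n - 5)*(n + 4)*(n^3 + 6*n^2 + 9*n) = (n - 5)*(n + 3)*(n + 4)*(n^2 + 3*n) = (n - 5)*(n + 3)^2*(n + 4)*(n)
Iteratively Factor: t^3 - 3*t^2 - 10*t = (t + 2)*(t^2 - 5*t) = t*(t + 2)*(t - 5)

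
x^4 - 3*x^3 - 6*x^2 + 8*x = x*(x - 4)*(x - 1)*(x + 2)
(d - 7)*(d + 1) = d^2 - 6*d - 7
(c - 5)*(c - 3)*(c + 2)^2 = c^4 - 4*c^3 - 13*c^2 + 28*c + 60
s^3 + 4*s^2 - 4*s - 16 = (s - 2)*(s + 2)*(s + 4)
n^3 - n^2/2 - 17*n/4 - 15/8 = (n - 5/2)*(n + 1/2)*(n + 3/2)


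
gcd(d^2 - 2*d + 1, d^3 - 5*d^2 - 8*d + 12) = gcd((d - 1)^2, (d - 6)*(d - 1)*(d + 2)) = d - 1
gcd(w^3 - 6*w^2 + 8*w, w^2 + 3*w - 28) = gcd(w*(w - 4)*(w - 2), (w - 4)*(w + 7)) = w - 4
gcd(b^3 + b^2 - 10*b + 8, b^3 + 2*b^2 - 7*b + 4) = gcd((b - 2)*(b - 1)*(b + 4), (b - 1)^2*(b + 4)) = b^2 + 3*b - 4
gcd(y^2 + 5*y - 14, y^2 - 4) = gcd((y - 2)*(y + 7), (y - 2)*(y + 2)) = y - 2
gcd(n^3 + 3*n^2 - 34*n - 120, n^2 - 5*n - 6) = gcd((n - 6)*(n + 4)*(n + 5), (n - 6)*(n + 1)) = n - 6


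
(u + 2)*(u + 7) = u^2 + 9*u + 14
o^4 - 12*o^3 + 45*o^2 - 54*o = o*(o - 6)*(o - 3)^2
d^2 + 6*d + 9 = (d + 3)^2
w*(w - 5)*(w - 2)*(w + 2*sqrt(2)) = w^4 - 7*w^3 + 2*sqrt(2)*w^3 - 14*sqrt(2)*w^2 + 10*w^2 + 20*sqrt(2)*w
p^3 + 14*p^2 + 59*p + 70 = (p + 2)*(p + 5)*(p + 7)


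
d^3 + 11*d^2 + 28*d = d*(d + 4)*(d + 7)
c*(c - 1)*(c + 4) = c^3 + 3*c^2 - 4*c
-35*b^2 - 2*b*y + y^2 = (-7*b + y)*(5*b + y)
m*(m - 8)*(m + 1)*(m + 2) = m^4 - 5*m^3 - 22*m^2 - 16*m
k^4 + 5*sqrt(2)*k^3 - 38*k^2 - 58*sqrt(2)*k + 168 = (k - 3*sqrt(2))*(k - sqrt(2))*(k + 2*sqrt(2))*(k + 7*sqrt(2))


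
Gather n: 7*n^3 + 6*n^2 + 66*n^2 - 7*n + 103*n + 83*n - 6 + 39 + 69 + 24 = 7*n^3 + 72*n^2 + 179*n + 126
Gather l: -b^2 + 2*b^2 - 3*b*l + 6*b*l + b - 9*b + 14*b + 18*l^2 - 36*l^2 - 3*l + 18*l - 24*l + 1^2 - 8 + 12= b^2 + 6*b - 18*l^2 + l*(3*b - 9) + 5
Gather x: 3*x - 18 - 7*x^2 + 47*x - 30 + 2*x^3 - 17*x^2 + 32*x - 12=2*x^3 - 24*x^2 + 82*x - 60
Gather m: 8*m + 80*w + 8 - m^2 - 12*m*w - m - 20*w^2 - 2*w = -m^2 + m*(7 - 12*w) - 20*w^2 + 78*w + 8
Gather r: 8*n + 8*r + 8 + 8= 8*n + 8*r + 16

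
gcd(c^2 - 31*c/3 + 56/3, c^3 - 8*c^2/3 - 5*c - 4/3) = 1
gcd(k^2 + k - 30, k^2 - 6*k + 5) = k - 5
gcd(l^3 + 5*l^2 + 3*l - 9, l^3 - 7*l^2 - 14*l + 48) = l + 3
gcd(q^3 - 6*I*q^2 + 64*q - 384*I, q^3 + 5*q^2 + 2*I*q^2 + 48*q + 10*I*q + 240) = q^2 + 2*I*q + 48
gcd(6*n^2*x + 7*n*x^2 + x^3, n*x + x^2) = n*x + x^2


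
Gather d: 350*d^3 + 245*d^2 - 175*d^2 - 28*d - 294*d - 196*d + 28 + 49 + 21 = 350*d^3 + 70*d^2 - 518*d + 98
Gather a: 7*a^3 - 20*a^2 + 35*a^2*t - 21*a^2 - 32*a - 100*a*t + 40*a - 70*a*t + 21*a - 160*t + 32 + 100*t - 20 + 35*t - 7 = 7*a^3 + a^2*(35*t - 41) + a*(29 - 170*t) - 25*t + 5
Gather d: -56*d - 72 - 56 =-56*d - 128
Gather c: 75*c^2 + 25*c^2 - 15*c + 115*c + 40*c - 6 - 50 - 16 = 100*c^2 + 140*c - 72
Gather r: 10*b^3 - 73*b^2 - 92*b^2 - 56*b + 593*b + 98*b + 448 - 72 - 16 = 10*b^3 - 165*b^2 + 635*b + 360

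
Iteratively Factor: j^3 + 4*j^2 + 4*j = (j)*(j^2 + 4*j + 4) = j*(j + 2)*(j + 2)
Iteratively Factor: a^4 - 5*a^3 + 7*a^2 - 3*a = (a)*(a^3 - 5*a^2 + 7*a - 3) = a*(a - 1)*(a^2 - 4*a + 3) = a*(a - 1)^2*(a - 3)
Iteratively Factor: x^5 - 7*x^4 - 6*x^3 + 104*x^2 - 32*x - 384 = (x - 4)*(x^4 - 3*x^3 - 18*x^2 + 32*x + 96) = (x - 4)*(x + 3)*(x^3 - 6*x^2 + 32) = (x - 4)^2*(x + 3)*(x^2 - 2*x - 8) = (x - 4)^2*(x + 2)*(x + 3)*(x - 4)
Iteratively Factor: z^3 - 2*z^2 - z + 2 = (z - 2)*(z^2 - 1) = (z - 2)*(z + 1)*(z - 1)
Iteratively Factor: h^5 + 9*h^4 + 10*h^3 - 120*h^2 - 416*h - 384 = (h + 2)*(h^4 + 7*h^3 - 4*h^2 - 112*h - 192) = (h + 2)*(h + 4)*(h^3 + 3*h^2 - 16*h - 48) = (h + 2)*(h + 3)*(h + 4)*(h^2 - 16) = (h - 4)*(h + 2)*(h + 3)*(h + 4)*(h + 4)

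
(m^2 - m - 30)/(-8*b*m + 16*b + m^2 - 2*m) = (-m^2 + m + 30)/(8*b*m - 16*b - m^2 + 2*m)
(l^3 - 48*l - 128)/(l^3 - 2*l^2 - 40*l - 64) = (l + 4)/(l + 2)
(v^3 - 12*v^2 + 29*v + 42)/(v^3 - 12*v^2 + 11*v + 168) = (v^2 - 5*v - 6)/(v^2 - 5*v - 24)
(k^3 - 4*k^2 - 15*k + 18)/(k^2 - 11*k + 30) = (k^2 + 2*k - 3)/(k - 5)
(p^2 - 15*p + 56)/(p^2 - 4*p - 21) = (p - 8)/(p + 3)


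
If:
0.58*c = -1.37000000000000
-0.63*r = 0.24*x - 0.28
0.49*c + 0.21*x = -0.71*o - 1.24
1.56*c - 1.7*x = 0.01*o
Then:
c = -2.36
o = 0.53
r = 1.27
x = -2.17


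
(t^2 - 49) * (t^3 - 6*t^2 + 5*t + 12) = t^5 - 6*t^4 - 44*t^3 + 306*t^2 - 245*t - 588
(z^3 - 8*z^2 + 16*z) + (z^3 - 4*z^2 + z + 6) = 2*z^3 - 12*z^2 + 17*z + 6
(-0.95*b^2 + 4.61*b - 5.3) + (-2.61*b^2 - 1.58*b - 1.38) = -3.56*b^2 + 3.03*b - 6.68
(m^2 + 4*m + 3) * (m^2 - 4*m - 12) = m^4 - 25*m^2 - 60*m - 36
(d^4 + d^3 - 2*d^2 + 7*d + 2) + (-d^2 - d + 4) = d^4 + d^3 - 3*d^2 + 6*d + 6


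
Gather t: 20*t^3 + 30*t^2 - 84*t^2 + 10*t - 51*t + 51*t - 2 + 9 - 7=20*t^3 - 54*t^2 + 10*t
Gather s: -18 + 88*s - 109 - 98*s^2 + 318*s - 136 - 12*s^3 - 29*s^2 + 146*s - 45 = -12*s^3 - 127*s^2 + 552*s - 308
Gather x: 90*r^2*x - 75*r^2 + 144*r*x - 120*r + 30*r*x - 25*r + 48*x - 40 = -75*r^2 - 145*r + x*(90*r^2 + 174*r + 48) - 40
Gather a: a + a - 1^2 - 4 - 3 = 2*a - 8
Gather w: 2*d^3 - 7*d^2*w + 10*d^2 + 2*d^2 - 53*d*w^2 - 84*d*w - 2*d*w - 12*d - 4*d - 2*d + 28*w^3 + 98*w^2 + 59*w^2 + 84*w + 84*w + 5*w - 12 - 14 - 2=2*d^3 + 12*d^2 - 18*d + 28*w^3 + w^2*(157 - 53*d) + w*(-7*d^2 - 86*d + 173) - 28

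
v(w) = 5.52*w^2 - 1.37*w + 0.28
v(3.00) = 45.85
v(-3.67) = 79.66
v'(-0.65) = -8.55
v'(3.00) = 31.75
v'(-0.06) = -2.03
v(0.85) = 3.10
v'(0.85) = 8.01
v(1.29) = 7.70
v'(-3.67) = -41.89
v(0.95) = 3.96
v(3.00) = 45.85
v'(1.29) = 12.87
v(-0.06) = 0.38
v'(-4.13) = -46.97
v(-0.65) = 3.50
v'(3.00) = 31.75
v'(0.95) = 9.12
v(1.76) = 14.97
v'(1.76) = 18.06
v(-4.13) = 100.09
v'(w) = 11.04*w - 1.37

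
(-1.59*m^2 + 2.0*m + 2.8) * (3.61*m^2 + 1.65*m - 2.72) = -5.7399*m^4 + 4.5965*m^3 + 17.7328*m^2 - 0.820000000000001*m - 7.616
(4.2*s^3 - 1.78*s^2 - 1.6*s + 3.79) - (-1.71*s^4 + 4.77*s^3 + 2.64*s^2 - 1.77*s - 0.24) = 1.71*s^4 - 0.569999999999999*s^3 - 4.42*s^2 + 0.17*s + 4.03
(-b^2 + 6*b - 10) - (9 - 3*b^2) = 2*b^2 + 6*b - 19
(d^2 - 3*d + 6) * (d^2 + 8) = d^4 - 3*d^3 + 14*d^2 - 24*d + 48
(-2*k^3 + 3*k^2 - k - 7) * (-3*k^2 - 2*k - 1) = 6*k^5 - 5*k^4 - k^3 + 20*k^2 + 15*k + 7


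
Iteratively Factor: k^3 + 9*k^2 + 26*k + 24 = (k + 3)*(k^2 + 6*k + 8) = (k + 3)*(k + 4)*(k + 2)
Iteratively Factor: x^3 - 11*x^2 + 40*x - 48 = (x - 3)*(x^2 - 8*x + 16) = (x - 4)*(x - 3)*(x - 4)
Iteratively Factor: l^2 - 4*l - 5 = (l - 5)*(l + 1)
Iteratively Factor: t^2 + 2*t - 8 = (t - 2)*(t + 4)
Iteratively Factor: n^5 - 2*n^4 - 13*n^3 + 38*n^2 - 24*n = (n - 3)*(n^4 + n^3 - 10*n^2 + 8*n) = n*(n - 3)*(n^3 + n^2 - 10*n + 8) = n*(n - 3)*(n - 1)*(n^2 + 2*n - 8) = n*(n - 3)*(n - 2)*(n - 1)*(n + 4)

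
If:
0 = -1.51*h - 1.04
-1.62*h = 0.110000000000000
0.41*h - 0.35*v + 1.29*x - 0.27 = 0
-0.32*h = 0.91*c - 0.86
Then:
No Solution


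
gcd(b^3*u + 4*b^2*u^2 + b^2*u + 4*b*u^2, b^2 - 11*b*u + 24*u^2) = 1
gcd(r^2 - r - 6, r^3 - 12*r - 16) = r + 2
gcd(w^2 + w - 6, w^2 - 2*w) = w - 2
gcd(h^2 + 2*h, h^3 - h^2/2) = h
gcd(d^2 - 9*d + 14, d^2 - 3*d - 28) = d - 7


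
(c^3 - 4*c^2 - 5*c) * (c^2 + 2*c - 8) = c^5 - 2*c^4 - 21*c^3 + 22*c^2 + 40*c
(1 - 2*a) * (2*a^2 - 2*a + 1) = -4*a^3 + 6*a^2 - 4*a + 1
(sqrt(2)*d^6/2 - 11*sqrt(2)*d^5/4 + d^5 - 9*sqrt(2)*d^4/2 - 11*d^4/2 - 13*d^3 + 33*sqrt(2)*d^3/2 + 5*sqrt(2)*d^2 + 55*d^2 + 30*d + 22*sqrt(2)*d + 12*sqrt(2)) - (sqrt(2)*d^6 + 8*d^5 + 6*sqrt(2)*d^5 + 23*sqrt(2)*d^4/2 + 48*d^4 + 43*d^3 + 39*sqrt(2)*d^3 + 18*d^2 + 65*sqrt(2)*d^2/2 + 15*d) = -sqrt(2)*d^6/2 - 35*sqrt(2)*d^5/4 - 7*d^5 - 107*d^4/2 - 16*sqrt(2)*d^4 - 56*d^3 - 45*sqrt(2)*d^3/2 - 55*sqrt(2)*d^2/2 + 37*d^2 + 15*d + 22*sqrt(2)*d + 12*sqrt(2)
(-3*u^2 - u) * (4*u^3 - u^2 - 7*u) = -12*u^5 - u^4 + 22*u^3 + 7*u^2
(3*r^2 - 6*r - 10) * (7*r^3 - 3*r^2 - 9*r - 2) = 21*r^5 - 51*r^4 - 79*r^3 + 78*r^2 + 102*r + 20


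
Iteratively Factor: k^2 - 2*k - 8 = (k + 2)*(k - 4)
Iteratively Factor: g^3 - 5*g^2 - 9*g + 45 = (g + 3)*(g^2 - 8*g + 15) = (g - 5)*(g + 3)*(g - 3)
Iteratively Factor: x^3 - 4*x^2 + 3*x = (x)*(x^2 - 4*x + 3) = x*(x - 1)*(x - 3)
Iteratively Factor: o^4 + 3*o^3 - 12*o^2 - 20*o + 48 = (o + 4)*(o^3 - o^2 - 8*o + 12) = (o - 2)*(o + 4)*(o^2 + o - 6) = (o - 2)^2*(o + 4)*(o + 3)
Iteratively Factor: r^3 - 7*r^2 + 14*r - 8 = (r - 2)*(r^2 - 5*r + 4) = (r - 2)*(r - 1)*(r - 4)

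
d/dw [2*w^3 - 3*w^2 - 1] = 6*w*(w - 1)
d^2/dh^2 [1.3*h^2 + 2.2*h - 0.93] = 2.60000000000000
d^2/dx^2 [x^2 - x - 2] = 2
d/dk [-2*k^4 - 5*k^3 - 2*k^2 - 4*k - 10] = -8*k^3 - 15*k^2 - 4*k - 4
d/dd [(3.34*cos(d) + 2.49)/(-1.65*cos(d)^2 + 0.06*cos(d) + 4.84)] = (5.511*sin(d)^2 - 8.217*cos(d) - 21.5272)*sin(d)/(-1.65*cos(d)^2 + 0.06*cos(d) + 4.84)^2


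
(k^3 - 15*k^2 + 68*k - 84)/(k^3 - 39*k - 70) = (k^2 - 8*k + 12)/(k^2 + 7*k + 10)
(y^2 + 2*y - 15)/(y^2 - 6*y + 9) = (y + 5)/(y - 3)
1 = 1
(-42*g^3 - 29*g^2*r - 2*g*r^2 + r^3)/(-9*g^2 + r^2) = (-14*g^2 - 5*g*r + r^2)/(-3*g + r)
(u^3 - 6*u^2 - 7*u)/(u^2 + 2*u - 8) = u*(u^2 - 6*u - 7)/(u^2 + 2*u - 8)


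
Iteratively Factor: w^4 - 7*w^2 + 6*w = (w)*(w^3 - 7*w + 6) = w*(w - 2)*(w^2 + 2*w - 3) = w*(w - 2)*(w - 1)*(w + 3)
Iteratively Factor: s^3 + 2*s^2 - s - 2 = (s + 1)*(s^2 + s - 2) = (s - 1)*(s + 1)*(s + 2)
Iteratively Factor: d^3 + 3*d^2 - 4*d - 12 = (d + 2)*(d^2 + d - 6) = (d - 2)*(d + 2)*(d + 3)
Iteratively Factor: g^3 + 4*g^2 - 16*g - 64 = (g + 4)*(g^2 - 16) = (g + 4)^2*(g - 4)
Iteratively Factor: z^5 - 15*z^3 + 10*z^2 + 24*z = (z + 1)*(z^4 - z^3 - 14*z^2 + 24*z) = (z + 1)*(z + 4)*(z^3 - 5*z^2 + 6*z) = (z - 3)*(z + 1)*(z + 4)*(z^2 - 2*z) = (z - 3)*(z - 2)*(z + 1)*(z + 4)*(z)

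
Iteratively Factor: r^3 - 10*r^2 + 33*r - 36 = (r - 4)*(r^2 - 6*r + 9) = (r - 4)*(r - 3)*(r - 3)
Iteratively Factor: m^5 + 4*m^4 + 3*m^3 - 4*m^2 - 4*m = (m + 2)*(m^4 + 2*m^3 - m^2 - 2*m) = (m - 1)*(m + 2)*(m^3 + 3*m^2 + 2*m) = m*(m - 1)*(m + 2)*(m^2 + 3*m + 2) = m*(m - 1)*(m + 2)^2*(m + 1)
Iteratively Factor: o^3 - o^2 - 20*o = (o)*(o^2 - o - 20) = o*(o - 5)*(o + 4)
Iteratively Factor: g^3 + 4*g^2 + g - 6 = (g + 3)*(g^2 + g - 2) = (g - 1)*(g + 3)*(g + 2)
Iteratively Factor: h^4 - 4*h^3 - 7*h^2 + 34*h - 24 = (h + 3)*(h^3 - 7*h^2 + 14*h - 8) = (h - 4)*(h + 3)*(h^2 - 3*h + 2) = (h - 4)*(h - 2)*(h + 3)*(h - 1)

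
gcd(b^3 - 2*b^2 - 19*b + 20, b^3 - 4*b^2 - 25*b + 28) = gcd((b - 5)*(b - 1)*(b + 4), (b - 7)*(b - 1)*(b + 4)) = b^2 + 3*b - 4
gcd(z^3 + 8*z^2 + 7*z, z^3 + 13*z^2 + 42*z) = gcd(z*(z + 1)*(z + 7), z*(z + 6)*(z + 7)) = z^2 + 7*z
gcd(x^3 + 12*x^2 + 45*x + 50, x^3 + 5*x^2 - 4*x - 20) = x^2 + 7*x + 10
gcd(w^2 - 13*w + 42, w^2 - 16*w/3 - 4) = w - 6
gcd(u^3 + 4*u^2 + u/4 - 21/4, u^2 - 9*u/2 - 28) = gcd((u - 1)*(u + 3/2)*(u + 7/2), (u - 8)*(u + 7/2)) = u + 7/2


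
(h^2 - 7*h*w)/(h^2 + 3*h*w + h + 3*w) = h*(h - 7*w)/(h^2 + 3*h*w + h + 3*w)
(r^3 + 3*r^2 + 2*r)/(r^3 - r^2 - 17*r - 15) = r*(r + 2)/(r^2 - 2*r - 15)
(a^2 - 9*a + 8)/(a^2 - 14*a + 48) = (a - 1)/(a - 6)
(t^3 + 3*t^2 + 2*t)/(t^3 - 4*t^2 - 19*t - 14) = t/(t - 7)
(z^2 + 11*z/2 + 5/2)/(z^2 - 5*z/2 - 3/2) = (z + 5)/(z - 3)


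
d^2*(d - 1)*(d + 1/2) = d^4 - d^3/2 - d^2/2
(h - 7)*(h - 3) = h^2 - 10*h + 21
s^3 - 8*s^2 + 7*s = s*(s - 7)*(s - 1)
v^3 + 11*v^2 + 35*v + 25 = (v + 1)*(v + 5)^2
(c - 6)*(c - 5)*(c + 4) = c^3 - 7*c^2 - 14*c + 120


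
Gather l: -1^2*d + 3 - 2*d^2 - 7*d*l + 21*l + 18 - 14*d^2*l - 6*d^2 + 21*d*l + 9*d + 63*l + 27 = -8*d^2 + 8*d + l*(-14*d^2 + 14*d + 84) + 48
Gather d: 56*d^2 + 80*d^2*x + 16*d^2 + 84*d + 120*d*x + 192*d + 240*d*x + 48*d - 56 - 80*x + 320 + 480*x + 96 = d^2*(80*x + 72) + d*(360*x + 324) + 400*x + 360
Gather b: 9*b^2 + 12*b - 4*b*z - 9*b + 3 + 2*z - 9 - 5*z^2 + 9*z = 9*b^2 + b*(3 - 4*z) - 5*z^2 + 11*z - 6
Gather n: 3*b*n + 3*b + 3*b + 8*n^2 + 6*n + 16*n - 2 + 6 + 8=6*b + 8*n^2 + n*(3*b + 22) + 12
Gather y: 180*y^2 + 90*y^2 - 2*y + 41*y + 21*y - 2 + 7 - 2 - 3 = 270*y^2 + 60*y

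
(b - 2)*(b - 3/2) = b^2 - 7*b/2 + 3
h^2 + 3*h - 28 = (h - 4)*(h + 7)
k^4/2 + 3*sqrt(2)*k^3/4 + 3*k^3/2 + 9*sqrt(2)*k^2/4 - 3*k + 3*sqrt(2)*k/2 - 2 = (k - sqrt(2)/2)*(k + 2*sqrt(2))*(sqrt(2)*k/2 + sqrt(2)/2)*(sqrt(2)*k/2 + sqrt(2))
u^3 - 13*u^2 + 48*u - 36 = (u - 6)^2*(u - 1)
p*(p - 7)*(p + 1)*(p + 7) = p^4 + p^3 - 49*p^2 - 49*p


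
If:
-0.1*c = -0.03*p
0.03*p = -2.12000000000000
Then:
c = -21.20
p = -70.67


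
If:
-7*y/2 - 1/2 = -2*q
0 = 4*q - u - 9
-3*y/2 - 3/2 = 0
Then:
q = -3/2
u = -15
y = -1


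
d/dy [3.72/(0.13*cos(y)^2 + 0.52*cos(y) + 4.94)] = (0.9672*cos(y) + 1.9344)*sin(y)/(0.13*cos(y)^2 + 0.52*cos(y) + 4.94)^2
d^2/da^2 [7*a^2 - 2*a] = 14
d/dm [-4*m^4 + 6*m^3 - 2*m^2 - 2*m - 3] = -16*m^3 + 18*m^2 - 4*m - 2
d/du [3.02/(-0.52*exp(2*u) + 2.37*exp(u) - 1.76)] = (3.1408*exp(u) - 7.1574)*exp(u)/(0.52*exp(2*u) - 2.37*exp(u) + 1.76)^2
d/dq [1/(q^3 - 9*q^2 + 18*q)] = 3*(-q^2 + 6*q - 6)/(q^2*(q^2 - 9*q + 18)^2)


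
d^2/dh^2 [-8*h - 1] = 0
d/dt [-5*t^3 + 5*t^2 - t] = -15*t^2 + 10*t - 1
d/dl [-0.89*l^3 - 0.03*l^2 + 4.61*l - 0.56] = -2.67*l^2 - 0.06*l + 4.61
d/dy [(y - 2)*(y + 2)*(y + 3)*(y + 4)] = 4*y^3 + 21*y^2 + 16*y - 28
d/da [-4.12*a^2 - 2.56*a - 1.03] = -8.24*a - 2.56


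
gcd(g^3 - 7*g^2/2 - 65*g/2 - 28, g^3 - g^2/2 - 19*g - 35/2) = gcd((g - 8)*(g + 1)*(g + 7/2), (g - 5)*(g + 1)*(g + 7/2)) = g^2 + 9*g/2 + 7/2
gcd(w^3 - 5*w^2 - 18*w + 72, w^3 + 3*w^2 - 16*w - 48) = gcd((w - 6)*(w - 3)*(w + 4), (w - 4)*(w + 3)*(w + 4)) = w + 4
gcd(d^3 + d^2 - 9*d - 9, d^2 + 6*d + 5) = d + 1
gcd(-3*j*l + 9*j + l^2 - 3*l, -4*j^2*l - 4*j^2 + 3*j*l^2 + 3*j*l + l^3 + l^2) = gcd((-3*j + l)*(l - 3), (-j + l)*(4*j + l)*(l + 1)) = 1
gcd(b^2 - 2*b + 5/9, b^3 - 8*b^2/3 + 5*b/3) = b - 5/3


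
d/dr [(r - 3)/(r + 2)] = 5/(r + 2)^2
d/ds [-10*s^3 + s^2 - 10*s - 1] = -30*s^2 + 2*s - 10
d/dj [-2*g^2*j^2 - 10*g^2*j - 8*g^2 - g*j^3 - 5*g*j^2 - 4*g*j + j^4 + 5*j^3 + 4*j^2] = -4*g^2*j - 10*g^2 - 3*g*j^2 - 10*g*j - 4*g + 4*j^3 + 15*j^2 + 8*j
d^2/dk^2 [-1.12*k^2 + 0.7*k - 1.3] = -2.24000000000000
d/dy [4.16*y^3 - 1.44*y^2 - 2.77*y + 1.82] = 12.48*y^2 - 2.88*y - 2.77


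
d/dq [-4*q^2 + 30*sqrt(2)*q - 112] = -8*q + 30*sqrt(2)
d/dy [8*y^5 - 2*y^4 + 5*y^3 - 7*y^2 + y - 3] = 40*y^4 - 8*y^3 + 15*y^2 - 14*y + 1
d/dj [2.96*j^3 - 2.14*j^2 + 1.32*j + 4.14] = 8.88*j^2 - 4.28*j + 1.32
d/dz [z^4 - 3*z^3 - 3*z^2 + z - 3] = 4*z^3 - 9*z^2 - 6*z + 1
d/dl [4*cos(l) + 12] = -4*sin(l)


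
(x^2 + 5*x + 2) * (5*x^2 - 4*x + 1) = 5*x^4 + 21*x^3 - 9*x^2 - 3*x + 2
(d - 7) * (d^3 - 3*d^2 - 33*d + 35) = d^4 - 10*d^3 - 12*d^2 + 266*d - 245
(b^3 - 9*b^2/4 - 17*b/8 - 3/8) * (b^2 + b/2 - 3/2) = b^5 - 7*b^4/4 - 19*b^3/4 + 31*b^2/16 + 3*b + 9/16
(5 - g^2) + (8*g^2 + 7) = 7*g^2 + 12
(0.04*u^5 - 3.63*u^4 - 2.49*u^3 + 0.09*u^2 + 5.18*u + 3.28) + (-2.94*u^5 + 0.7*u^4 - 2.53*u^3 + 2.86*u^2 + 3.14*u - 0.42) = -2.9*u^5 - 2.93*u^4 - 5.02*u^3 + 2.95*u^2 + 8.32*u + 2.86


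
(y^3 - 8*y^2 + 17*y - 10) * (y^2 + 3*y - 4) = y^5 - 5*y^4 - 11*y^3 + 73*y^2 - 98*y + 40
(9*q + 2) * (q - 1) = 9*q^2 - 7*q - 2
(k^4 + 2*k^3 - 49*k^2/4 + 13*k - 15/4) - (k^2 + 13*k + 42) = k^4 + 2*k^3 - 53*k^2/4 - 183/4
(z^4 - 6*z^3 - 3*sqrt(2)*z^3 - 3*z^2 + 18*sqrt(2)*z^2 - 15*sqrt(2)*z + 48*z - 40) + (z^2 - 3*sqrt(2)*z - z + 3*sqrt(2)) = z^4 - 6*z^3 - 3*sqrt(2)*z^3 - 2*z^2 + 18*sqrt(2)*z^2 - 18*sqrt(2)*z + 47*z - 40 + 3*sqrt(2)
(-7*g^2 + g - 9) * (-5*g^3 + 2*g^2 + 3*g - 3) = 35*g^5 - 19*g^4 + 26*g^3 + 6*g^2 - 30*g + 27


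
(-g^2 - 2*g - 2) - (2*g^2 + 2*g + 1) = -3*g^2 - 4*g - 3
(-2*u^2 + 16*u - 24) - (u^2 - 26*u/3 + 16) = -3*u^2 + 74*u/3 - 40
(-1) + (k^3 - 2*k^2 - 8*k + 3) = k^3 - 2*k^2 - 8*k + 2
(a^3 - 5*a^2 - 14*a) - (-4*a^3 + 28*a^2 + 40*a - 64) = 5*a^3 - 33*a^2 - 54*a + 64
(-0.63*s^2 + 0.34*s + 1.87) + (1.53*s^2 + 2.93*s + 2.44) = 0.9*s^2 + 3.27*s + 4.31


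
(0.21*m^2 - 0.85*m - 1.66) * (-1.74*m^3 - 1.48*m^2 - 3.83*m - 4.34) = -0.3654*m^5 + 1.1682*m^4 + 3.3421*m^3 + 4.8009*m^2 + 10.0468*m + 7.2044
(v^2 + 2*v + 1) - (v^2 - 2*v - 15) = 4*v + 16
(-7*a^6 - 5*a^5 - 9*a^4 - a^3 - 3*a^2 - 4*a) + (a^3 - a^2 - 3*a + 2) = -7*a^6 - 5*a^5 - 9*a^4 - 4*a^2 - 7*a + 2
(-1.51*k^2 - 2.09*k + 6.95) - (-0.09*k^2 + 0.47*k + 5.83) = -1.42*k^2 - 2.56*k + 1.12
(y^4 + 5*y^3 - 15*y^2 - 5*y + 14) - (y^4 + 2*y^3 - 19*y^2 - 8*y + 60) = 3*y^3 + 4*y^2 + 3*y - 46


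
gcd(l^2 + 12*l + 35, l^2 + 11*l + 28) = l + 7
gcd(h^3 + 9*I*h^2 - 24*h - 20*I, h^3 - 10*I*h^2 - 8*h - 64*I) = h + 2*I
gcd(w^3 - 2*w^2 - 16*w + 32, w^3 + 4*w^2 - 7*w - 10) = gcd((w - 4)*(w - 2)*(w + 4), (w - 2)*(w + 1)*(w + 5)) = w - 2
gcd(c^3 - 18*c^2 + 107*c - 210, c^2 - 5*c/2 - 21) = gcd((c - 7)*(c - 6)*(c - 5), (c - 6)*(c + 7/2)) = c - 6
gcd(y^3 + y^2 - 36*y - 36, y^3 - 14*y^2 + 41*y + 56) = y + 1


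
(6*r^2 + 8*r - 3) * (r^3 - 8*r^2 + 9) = 6*r^5 - 40*r^4 - 67*r^3 + 78*r^2 + 72*r - 27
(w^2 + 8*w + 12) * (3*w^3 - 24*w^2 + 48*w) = 3*w^5 - 108*w^3 + 96*w^2 + 576*w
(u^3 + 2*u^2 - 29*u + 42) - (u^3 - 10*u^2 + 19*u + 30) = 12*u^2 - 48*u + 12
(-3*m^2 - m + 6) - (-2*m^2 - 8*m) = -m^2 + 7*m + 6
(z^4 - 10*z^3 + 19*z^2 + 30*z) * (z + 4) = z^5 - 6*z^4 - 21*z^3 + 106*z^2 + 120*z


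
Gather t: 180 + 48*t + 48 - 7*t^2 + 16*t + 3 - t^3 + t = -t^3 - 7*t^2 + 65*t + 231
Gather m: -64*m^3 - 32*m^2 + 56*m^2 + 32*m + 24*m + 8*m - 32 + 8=-64*m^3 + 24*m^2 + 64*m - 24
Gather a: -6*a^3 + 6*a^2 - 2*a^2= -6*a^3 + 4*a^2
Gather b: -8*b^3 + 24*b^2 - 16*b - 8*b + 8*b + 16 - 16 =-8*b^3 + 24*b^2 - 16*b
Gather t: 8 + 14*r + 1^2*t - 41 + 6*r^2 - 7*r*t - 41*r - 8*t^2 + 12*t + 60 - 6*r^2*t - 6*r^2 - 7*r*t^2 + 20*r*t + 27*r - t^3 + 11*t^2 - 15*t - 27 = -t^3 + t^2*(3 - 7*r) + t*(-6*r^2 + 13*r - 2)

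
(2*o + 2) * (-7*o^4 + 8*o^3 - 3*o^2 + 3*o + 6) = -14*o^5 + 2*o^4 + 10*o^3 + 18*o + 12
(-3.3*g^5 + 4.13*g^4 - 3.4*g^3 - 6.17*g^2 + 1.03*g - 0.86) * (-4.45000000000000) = 14.685*g^5 - 18.3785*g^4 + 15.13*g^3 + 27.4565*g^2 - 4.5835*g + 3.827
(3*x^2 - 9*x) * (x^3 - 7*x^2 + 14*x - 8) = 3*x^5 - 30*x^4 + 105*x^3 - 150*x^2 + 72*x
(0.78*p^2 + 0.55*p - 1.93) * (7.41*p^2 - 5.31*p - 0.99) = 5.7798*p^4 - 0.0662999999999991*p^3 - 17.994*p^2 + 9.7038*p + 1.9107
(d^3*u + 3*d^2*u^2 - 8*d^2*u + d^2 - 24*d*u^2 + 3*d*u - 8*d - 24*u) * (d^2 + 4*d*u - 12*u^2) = d^5*u + 7*d^4*u^2 - 8*d^4*u + d^4 - 56*d^3*u^2 + 7*d^3*u - 8*d^3 - 36*d^2*u^4 - 56*d^2*u + 288*d*u^4 - 36*d*u^3 + 288*u^3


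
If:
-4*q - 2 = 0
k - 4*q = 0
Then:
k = -2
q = -1/2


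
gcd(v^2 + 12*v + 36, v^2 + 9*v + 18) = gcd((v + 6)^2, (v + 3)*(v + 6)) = v + 6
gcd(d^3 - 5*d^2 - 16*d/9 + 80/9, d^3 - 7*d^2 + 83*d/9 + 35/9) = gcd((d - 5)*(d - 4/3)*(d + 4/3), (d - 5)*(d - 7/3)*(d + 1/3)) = d - 5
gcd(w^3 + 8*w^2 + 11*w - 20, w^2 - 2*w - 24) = w + 4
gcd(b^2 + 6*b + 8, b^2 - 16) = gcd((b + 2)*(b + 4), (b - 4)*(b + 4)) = b + 4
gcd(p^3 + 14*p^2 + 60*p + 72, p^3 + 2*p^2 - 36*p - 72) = p^2 + 8*p + 12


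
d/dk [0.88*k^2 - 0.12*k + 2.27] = 1.76*k - 0.12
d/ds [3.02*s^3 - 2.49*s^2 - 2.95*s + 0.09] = 9.06*s^2 - 4.98*s - 2.95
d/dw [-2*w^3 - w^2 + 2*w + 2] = -6*w^2 - 2*w + 2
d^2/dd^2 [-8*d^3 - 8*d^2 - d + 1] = -48*d - 16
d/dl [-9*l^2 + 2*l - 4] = 2 - 18*l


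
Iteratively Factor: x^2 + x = (x + 1)*(x)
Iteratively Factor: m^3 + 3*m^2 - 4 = (m - 1)*(m^2 + 4*m + 4) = (m - 1)*(m + 2)*(m + 2)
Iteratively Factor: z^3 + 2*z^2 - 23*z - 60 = (z + 3)*(z^2 - z - 20) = (z + 3)*(z + 4)*(z - 5)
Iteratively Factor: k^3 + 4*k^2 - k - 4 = (k - 1)*(k^2 + 5*k + 4) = (k - 1)*(k + 1)*(k + 4)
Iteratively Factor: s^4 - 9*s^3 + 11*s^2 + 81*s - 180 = (s - 5)*(s^3 - 4*s^2 - 9*s + 36) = (s - 5)*(s + 3)*(s^2 - 7*s + 12) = (s - 5)*(s - 3)*(s + 3)*(s - 4)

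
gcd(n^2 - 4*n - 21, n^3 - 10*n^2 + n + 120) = n + 3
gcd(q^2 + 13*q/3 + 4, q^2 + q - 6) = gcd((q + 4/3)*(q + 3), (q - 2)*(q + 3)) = q + 3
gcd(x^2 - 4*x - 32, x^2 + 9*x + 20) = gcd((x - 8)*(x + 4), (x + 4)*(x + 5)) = x + 4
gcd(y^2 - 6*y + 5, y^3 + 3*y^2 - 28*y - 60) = y - 5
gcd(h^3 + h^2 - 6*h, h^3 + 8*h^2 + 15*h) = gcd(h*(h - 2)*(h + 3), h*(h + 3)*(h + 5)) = h^2 + 3*h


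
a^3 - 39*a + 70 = (a - 5)*(a - 2)*(a + 7)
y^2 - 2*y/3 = y*(y - 2/3)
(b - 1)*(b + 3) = b^2 + 2*b - 3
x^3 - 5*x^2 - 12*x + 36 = (x - 6)*(x - 2)*(x + 3)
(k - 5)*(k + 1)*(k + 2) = k^3 - 2*k^2 - 13*k - 10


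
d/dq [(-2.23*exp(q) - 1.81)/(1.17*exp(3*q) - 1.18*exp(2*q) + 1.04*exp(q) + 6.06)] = (5.2182*exp(3*q) + 3.7217*exp(2*q) - 4.2716*exp(q) - 11.6314)*exp(q)/(1.3689*exp(6*q) - 2.7612*exp(5*q) + 3.826*exp(4*q) + 11.726*exp(3*q) - 13.22*exp(2*q) + 12.6048*exp(q) + 36.7236)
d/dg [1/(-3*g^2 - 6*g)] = 2*(g + 1)/(3*g^2*(g + 2)^2)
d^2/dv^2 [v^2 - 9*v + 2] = 2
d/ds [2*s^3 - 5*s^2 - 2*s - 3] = 6*s^2 - 10*s - 2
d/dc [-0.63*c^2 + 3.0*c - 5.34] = 3.0 - 1.26*c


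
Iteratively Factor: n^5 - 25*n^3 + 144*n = (n + 4)*(n^4 - 4*n^3 - 9*n^2 + 36*n) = (n + 3)*(n + 4)*(n^3 - 7*n^2 + 12*n) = (n - 4)*(n + 3)*(n + 4)*(n^2 - 3*n) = n*(n - 4)*(n + 3)*(n + 4)*(n - 3)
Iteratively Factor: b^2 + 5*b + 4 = (b + 1)*(b + 4)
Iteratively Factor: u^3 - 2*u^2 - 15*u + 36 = (u - 3)*(u^2 + u - 12) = (u - 3)^2*(u + 4)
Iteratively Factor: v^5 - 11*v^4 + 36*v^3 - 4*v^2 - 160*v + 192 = (v + 2)*(v^4 - 13*v^3 + 62*v^2 - 128*v + 96) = (v - 3)*(v + 2)*(v^3 - 10*v^2 + 32*v - 32) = (v - 4)*(v - 3)*(v + 2)*(v^2 - 6*v + 8) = (v - 4)*(v - 3)*(v - 2)*(v + 2)*(v - 4)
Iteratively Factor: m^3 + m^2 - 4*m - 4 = (m - 2)*(m^2 + 3*m + 2) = (m - 2)*(m + 2)*(m + 1)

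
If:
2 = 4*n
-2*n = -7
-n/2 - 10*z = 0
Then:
No Solution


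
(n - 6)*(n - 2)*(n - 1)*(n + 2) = n^4 - 7*n^3 + 2*n^2 + 28*n - 24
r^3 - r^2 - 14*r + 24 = (r - 3)*(r - 2)*(r + 4)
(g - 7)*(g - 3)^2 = g^3 - 13*g^2 + 51*g - 63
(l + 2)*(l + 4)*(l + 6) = l^3 + 12*l^2 + 44*l + 48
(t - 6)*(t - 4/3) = t^2 - 22*t/3 + 8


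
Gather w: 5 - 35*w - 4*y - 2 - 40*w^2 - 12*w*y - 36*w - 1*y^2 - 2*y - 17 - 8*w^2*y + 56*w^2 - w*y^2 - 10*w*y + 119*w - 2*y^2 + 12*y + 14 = w^2*(16 - 8*y) + w*(-y^2 - 22*y + 48) - 3*y^2 + 6*y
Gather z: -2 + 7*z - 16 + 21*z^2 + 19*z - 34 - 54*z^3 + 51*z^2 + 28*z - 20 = -54*z^3 + 72*z^2 + 54*z - 72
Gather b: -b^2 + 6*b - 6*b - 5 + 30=25 - b^2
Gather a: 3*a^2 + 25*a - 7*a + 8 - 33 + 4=3*a^2 + 18*a - 21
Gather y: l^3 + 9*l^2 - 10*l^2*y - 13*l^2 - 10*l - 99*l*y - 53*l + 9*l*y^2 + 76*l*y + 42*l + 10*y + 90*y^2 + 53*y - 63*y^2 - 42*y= l^3 - 4*l^2 - 21*l + y^2*(9*l + 27) + y*(-10*l^2 - 23*l + 21)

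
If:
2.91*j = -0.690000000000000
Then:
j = -0.24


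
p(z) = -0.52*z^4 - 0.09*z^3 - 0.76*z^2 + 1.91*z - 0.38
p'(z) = -2.08*z^3 - 0.27*z^2 - 1.52*z + 1.91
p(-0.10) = -0.58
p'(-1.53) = 11.05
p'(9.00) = -1549.96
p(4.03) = -148.08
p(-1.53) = -7.61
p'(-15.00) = 6983.96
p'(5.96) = -457.09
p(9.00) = -3522.08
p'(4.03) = -144.74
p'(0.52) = 0.75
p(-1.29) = -5.36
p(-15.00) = -26221.28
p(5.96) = -691.17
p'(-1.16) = 6.56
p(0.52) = 0.36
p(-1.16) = -4.42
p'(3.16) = -71.22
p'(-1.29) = 7.89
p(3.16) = -56.62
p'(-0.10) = 2.06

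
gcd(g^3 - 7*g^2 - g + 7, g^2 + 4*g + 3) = g + 1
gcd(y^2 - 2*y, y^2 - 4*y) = y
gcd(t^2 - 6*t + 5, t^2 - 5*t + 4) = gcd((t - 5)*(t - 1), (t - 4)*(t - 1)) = t - 1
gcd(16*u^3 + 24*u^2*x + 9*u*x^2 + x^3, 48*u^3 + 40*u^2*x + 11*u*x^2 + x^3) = 16*u^2 + 8*u*x + x^2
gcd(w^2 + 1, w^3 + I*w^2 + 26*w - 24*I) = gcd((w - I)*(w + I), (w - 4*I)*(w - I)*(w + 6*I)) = w - I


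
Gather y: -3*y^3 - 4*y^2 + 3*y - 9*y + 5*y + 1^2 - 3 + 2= -3*y^3 - 4*y^2 - y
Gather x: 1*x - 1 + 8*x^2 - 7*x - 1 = 8*x^2 - 6*x - 2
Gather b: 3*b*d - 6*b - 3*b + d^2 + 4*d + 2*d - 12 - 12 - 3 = b*(3*d - 9) + d^2 + 6*d - 27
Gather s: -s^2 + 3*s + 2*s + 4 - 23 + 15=-s^2 + 5*s - 4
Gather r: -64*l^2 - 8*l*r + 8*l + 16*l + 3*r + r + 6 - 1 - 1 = -64*l^2 + 24*l + r*(4 - 8*l) + 4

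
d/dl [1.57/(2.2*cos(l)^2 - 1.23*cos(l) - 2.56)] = (6.908*cos(l) - 1.9311)*sin(l)/(-2.2*cos(l)^2 + 1.23*cos(l) + 2.56)^2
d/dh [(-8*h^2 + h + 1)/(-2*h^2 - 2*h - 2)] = 9*h*(h + 2)/(2*(h^4 + 2*h^3 + 3*h^2 + 2*h + 1))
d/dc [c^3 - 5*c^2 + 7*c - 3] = 3*c^2 - 10*c + 7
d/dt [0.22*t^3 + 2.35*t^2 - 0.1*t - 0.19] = 0.66*t^2 + 4.7*t - 0.1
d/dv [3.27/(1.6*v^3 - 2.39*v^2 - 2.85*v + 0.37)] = (-15.696*v^2 + 15.6306*v + 9.3195)/(1.6*v^3 - 2.39*v^2 - 2.85*v + 0.37)^2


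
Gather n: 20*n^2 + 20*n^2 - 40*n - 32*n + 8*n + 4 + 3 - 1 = 40*n^2 - 64*n + 6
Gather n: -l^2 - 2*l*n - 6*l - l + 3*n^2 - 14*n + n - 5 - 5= -l^2 - 7*l + 3*n^2 + n*(-2*l - 13) - 10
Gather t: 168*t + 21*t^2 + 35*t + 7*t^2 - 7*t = 28*t^2 + 196*t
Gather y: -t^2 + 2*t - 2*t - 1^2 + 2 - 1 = -t^2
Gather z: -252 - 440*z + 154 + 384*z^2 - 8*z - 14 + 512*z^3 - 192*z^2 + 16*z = 512*z^3 + 192*z^2 - 432*z - 112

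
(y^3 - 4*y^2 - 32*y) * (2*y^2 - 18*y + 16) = 2*y^5 - 26*y^4 + 24*y^3 + 512*y^2 - 512*y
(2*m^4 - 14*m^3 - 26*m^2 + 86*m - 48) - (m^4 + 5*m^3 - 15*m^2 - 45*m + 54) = m^4 - 19*m^3 - 11*m^2 + 131*m - 102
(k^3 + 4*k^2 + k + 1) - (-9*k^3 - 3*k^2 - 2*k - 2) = 10*k^3 + 7*k^2 + 3*k + 3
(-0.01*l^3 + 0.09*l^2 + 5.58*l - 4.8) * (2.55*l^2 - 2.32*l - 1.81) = -0.0255*l^5 + 0.2527*l^4 + 14.0383*l^3 - 25.3485*l^2 + 1.0362*l + 8.688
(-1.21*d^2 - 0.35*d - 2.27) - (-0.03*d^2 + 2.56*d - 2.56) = -1.18*d^2 - 2.91*d + 0.29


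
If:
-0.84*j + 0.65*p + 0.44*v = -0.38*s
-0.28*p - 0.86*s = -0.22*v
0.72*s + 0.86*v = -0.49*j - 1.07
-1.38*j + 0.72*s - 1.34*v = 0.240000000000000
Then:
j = 0.31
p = 1.38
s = -0.67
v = -0.86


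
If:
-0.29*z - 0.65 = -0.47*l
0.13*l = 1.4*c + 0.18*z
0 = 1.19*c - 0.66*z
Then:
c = 0.11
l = 1.51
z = 0.21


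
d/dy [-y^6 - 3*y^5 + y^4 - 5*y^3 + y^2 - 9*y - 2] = -6*y^5 - 15*y^4 + 4*y^3 - 15*y^2 + 2*y - 9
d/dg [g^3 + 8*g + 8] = 3*g^2 + 8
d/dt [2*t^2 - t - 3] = 4*t - 1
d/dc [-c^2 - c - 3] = -2*c - 1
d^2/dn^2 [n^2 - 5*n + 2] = 2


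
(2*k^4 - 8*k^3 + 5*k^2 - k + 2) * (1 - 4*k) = -8*k^5 + 34*k^4 - 28*k^3 + 9*k^2 - 9*k + 2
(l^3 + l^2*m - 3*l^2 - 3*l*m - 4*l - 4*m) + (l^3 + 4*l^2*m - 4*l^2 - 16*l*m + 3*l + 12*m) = 2*l^3 + 5*l^2*m - 7*l^2 - 19*l*m - l + 8*m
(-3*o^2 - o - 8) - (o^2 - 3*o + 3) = -4*o^2 + 2*o - 11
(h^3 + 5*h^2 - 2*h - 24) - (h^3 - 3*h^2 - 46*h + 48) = 8*h^2 + 44*h - 72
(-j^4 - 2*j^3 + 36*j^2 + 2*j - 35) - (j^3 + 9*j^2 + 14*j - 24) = -j^4 - 3*j^3 + 27*j^2 - 12*j - 11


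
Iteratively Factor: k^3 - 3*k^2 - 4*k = (k - 4)*(k^2 + k) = k*(k - 4)*(k + 1)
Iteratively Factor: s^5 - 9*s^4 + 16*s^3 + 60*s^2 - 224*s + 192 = (s - 4)*(s^4 - 5*s^3 - 4*s^2 + 44*s - 48) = (s - 4)^2*(s^3 - s^2 - 8*s + 12) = (s - 4)^2*(s - 2)*(s^2 + s - 6) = (s - 4)^2*(s - 2)^2*(s + 3)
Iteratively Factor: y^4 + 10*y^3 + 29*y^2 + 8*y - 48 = (y + 4)*(y^3 + 6*y^2 + 5*y - 12) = (y - 1)*(y + 4)*(y^2 + 7*y + 12) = (y - 1)*(y + 3)*(y + 4)*(y + 4)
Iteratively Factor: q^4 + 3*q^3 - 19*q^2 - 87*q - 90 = (q - 5)*(q^3 + 8*q^2 + 21*q + 18) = (q - 5)*(q + 3)*(q^2 + 5*q + 6) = (q - 5)*(q + 2)*(q + 3)*(q + 3)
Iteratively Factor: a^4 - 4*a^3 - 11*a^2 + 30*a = (a + 3)*(a^3 - 7*a^2 + 10*a) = a*(a + 3)*(a^2 - 7*a + 10) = a*(a - 2)*(a + 3)*(a - 5)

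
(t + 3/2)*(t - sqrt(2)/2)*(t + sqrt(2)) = t^3 + sqrt(2)*t^2/2 + 3*t^2/2 - t + 3*sqrt(2)*t/4 - 3/2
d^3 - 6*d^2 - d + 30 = (d - 5)*(d - 3)*(d + 2)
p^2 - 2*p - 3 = (p - 3)*(p + 1)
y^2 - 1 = (y - 1)*(y + 1)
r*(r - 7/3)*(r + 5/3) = r^3 - 2*r^2/3 - 35*r/9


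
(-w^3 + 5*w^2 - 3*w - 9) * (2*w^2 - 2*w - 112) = -2*w^5 + 12*w^4 + 96*w^3 - 572*w^2 + 354*w + 1008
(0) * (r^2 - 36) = 0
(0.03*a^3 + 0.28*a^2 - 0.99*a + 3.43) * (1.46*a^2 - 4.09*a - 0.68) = 0.0438*a^5 + 0.2861*a^4 - 2.611*a^3 + 8.8665*a^2 - 13.3555*a - 2.3324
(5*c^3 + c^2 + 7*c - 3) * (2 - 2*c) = -10*c^4 + 8*c^3 - 12*c^2 + 20*c - 6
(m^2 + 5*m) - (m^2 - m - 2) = 6*m + 2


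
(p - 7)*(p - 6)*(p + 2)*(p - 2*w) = p^4 - 2*p^3*w - 11*p^3 + 22*p^2*w + 16*p^2 - 32*p*w + 84*p - 168*w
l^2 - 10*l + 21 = (l - 7)*(l - 3)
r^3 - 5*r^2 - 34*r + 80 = (r - 8)*(r - 2)*(r + 5)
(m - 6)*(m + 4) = m^2 - 2*m - 24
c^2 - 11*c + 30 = (c - 6)*(c - 5)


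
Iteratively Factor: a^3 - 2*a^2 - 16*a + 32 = (a + 4)*(a^2 - 6*a + 8) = (a - 4)*(a + 4)*(a - 2)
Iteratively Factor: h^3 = (h)*(h^2) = h^2*(h)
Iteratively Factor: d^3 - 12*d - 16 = (d + 2)*(d^2 - 2*d - 8) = (d + 2)^2*(d - 4)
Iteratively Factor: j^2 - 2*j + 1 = (j - 1)*(j - 1)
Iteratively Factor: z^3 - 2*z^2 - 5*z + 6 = (z - 3)*(z^2 + z - 2) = (z - 3)*(z - 1)*(z + 2)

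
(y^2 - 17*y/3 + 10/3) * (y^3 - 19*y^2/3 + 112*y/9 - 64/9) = y^5 - 12*y^4 + 155*y^3/3 - 2666*y^2/27 + 736*y/9 - 640/27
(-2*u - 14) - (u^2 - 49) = -u^2 - 2*u + 35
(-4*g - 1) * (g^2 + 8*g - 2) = -4*g^3 - 33*g^2 + 2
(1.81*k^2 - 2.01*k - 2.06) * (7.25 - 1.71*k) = -3.0951*k^3 + 16.5596*k^2 - 11.0499*k - 14.935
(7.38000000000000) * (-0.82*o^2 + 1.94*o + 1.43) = -6.0516*o^2 + 14.3172*o + 10.5534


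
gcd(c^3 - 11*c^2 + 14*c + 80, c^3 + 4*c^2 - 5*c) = 1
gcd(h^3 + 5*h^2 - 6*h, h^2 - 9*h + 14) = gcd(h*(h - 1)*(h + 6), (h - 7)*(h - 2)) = 1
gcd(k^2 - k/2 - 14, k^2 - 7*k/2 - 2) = k - 4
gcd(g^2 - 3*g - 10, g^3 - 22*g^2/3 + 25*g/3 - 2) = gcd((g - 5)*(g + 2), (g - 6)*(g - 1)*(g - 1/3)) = 1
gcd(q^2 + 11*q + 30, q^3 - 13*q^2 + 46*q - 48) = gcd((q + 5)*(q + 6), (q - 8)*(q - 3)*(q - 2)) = 1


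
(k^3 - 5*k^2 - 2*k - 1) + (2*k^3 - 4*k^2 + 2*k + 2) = 3*k^3 - 9*k^2 + 1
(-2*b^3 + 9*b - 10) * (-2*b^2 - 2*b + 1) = 4*b^5 + 4*b^4 - 20*b^3 + 2*b^2 + 29*b - 10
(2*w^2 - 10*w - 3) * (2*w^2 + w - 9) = 4*w^4 - 18*w^3 - 34*w^2 + 87*w + 27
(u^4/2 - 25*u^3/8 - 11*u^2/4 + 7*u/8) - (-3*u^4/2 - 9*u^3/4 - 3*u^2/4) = 2*u^4 - 7*u^3/8 - 2*u^2 + 7*u/8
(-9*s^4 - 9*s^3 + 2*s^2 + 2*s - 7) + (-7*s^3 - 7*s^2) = -9*s^4 - 16*s^3 - 5*s^2 + 2*s - 7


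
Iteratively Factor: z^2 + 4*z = (z + 4)*(z)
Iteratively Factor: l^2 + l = (l)*(l + 1)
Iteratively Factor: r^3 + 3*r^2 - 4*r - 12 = (r + 2)*(r^2 + r - 6) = (r + 2)*(r + 3)*(r - 2)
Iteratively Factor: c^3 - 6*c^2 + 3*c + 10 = (c - 2)*(c^2 - 4*c - 5) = (c - 2)*(c + 1)*(c - 5)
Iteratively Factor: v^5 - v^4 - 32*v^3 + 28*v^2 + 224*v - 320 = (v + 4)*(v^4 - 5*v^3 - 12*v^2 + 76*v - 80) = (v - 2)*(v + 4)*(v^3 - 3*v^2 - 18*v + 40) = (v - 5)*(v - 2)*(v + 4)*(v^2 + 2*v - 8) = (v - 5)*(v - 2)*(v + 4)^2*(v - 2)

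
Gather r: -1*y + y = 0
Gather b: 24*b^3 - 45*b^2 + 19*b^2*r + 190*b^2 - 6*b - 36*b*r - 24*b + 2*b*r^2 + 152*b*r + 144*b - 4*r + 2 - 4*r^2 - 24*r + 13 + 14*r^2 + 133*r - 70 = 24*b^3 + b^2*(19*r + 145) + b*(2*r^2 + 116*r + 114) + 10*r^2 + 105*r - 55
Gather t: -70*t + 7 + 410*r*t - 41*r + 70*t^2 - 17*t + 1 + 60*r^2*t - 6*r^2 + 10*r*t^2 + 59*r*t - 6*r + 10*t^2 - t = -6*r^2 - 47*r + t^2*(10*r + 80) + t*(60*r^2 + 469*r - 88) + 8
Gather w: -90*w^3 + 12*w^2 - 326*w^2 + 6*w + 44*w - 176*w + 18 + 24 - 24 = -90*w^3 - 314*w^2 - 126*w + 18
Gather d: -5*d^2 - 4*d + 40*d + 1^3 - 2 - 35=-5*d^2 + 36*d - 36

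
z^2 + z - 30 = (z - 5)*(z + 6)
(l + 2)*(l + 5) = l^2 + 7*l + 10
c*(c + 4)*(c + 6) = c^3 + 10*c^2 + 24*c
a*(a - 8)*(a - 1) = a^3 - 9*a^2 + 8*a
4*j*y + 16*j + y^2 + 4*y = (4*j + y)*(y + 4)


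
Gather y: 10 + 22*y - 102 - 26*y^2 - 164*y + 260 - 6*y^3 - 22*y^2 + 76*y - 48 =-6*y^3 - 48*y^2 - 66*y + 120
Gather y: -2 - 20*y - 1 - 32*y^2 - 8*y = -32*y^2 - 28*y - 3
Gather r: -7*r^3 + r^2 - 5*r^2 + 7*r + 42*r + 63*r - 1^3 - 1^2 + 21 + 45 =-7*r^3 - 4*r^2 + 112*r + 64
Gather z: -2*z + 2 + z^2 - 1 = z^2 - 2*z + 1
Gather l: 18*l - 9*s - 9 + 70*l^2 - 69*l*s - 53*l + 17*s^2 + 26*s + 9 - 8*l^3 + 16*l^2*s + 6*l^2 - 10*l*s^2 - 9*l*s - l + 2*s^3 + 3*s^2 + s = -8*l^3 + l^2*(16*s + 76) + l*(-10*s^2 - 78*s - 36) + 2*s^3 + 20*s^2 + 18*s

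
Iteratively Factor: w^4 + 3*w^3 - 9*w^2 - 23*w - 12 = (w + 4)*(w^3 - w^2 - 5*w - 3) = (w + 1)*(w + 4)*(w^2 - 2*w - 3) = (w - 3)*(w + 1)*(w + 4)*(w + 1)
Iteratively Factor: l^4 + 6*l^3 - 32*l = (l + 4)*(l^3 + 2*l^2 - 8*l) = l*(l + 4)*(l^2 + 2*l - 8) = l*(l - 2)*(l + 4)*(l + 4)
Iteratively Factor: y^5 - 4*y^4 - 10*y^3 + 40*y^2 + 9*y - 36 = (y - 1)*(y^4 - 3*y^3 - 13*y^2 + 27*y + 36) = (y - 1)*(y + 1)*(y^3 - 4*y^2 - 9*y + 36) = (y - 1)*(y + 1)*(y + 3)*(y^2 - 7*y + 12) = (y - 3)*(y - 1)*(y + 1)*(y + 3)*(y - 4)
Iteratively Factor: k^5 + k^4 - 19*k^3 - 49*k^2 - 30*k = (k + 1)*(k^4 - 19*k^2 - 30*k) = k*(k + 1)*(k^3 - 19*k - 30) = k*(k - 5)*(k + 1)*(k^2 + 5*k + 6) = k*(k - 5)*(k + 1)*(k + 2)*(k + 3)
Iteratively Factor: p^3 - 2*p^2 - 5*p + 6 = (p + 2)*(p^2 - 4*p + 3) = (p - 3)*(p + 2)*(p - 1)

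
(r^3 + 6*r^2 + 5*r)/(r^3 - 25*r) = (r + 1)/(r - 5)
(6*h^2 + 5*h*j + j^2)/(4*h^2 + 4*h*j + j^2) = (3*h + j)/(2*h + j)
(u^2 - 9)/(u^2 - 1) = (u^2 - 9)/(u^2 - 1)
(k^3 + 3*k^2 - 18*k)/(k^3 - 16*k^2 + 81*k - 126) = k*(k + 6)/(k^2 - 13*k + 42)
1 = 1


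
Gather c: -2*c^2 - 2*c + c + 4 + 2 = -2*c^2 - c + 6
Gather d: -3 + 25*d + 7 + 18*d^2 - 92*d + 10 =18*d^2 - 67*d + 14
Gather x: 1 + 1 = 2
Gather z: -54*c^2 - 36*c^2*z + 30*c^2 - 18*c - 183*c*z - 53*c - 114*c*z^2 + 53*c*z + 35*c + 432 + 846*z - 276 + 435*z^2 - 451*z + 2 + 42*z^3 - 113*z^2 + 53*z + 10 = -24*c^2 - 36*c + 42*z^3 + z^2*(322 - 114*c) + z*(-36*c^2 - 130*c + 448) + 168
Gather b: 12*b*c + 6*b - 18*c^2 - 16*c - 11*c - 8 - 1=b*(12*c + 6) - 18*c^2 - 27*c - 9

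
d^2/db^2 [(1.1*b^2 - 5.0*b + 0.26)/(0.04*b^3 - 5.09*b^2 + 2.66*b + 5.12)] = (0.00352*b^6 - 0.048*b^5 + 5.41075199999997*b^4 - 232.231216*b^3 + 224.8719*b^2 - 803.264952*b + 211.094608)/(6.4e-5*b^9 - 0.024432*b^8 + 3.12174*b^7 - 135.097109*b^6 + 201.341118*b^5 + 293.172612*b^4 - 393.963544*b^3 - 291.612672*b^2 + 209.190912*b + 134.217728)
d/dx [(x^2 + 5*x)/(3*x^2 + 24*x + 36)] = (x^2 + 8*x + 20)/(x^4 + 16*x^3 + 88*x^2 + 192*x + 144)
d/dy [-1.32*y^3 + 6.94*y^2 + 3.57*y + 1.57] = -3.96*y^2 + 13.88*y + 3.57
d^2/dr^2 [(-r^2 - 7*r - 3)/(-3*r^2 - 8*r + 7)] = 6*(13*r^3 + 48*r^2 + 219*r + 232)/(27*r^6 + 216*r^5 + 387*r^4 - 496*r^3 - 903*r^2 + 1176*r - 343)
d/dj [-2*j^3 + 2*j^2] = 2*j*(2 - 3*j)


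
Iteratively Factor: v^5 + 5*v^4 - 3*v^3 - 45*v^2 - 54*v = (v)*(v^4 + 5*v^3 - 3*v^2 - 45*v - 54) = v*(v - 3)*(v^3 + 8*v^2 + 21*v + 18) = v*(v - 3)*(v + 3)*(v^2 + 5*v + 6) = v*(v - 3)*(v + 3)^2*(v + 2)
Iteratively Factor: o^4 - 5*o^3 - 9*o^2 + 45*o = (o - 3)*(o^3 - 2*o^2 - 15*o) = (o - 3)*(o + 3)*(o^2 - 5*o) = (o - 5)*(o - 3)*(o + 3)*(o)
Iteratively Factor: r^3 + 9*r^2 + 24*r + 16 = (r + 4)*(r^2 + 5*r + 4) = (r + 4)^2*(r + 1)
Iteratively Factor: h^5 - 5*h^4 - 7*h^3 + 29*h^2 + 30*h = (h + 1)*(h^4 - 6*h^3 - h^2 + 30*h) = (h - 5)*(h + 1)*(h^3 - h^2 - 6*h) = (h - 5)*(h + 1)*(h + 2)*(h^2 - 3*h) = h*(h - 5)*(h + 1)*(h + 2)*(h - 3)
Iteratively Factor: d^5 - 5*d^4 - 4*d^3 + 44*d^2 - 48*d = (d)*(d^4 - 5*d^3 - 4*d^2 + 44*d - 48) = d*(d + 3)*(d^3 - 8*d^2 + 20*d - 16) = d*(d - 4)*(d + 3)*(d^2 - 4*d + 4) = d*(d - 4)*(d - 2)*(d + 3)*(d - 2)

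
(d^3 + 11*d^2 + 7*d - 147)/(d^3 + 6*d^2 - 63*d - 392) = (d - 3)/(d - 8)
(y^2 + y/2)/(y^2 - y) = (y + 1/2)/(y - 1)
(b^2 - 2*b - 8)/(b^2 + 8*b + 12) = (b - 4)/(b + 6)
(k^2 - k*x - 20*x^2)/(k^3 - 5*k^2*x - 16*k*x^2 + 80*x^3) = 1/(k - 4*x)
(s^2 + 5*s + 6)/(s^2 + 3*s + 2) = (s + 3)/(s + 1)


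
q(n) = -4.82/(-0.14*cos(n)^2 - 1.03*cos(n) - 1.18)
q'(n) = -4.82*(-0.28*sin(n)*cos(n) - 1.03*sin(n))/(-0.14*cos(n)^2 - 1.03*cos(n) - 1.18)^2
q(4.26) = 6.37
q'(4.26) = -6.87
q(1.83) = 5.21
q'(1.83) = 5.22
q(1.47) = 3.75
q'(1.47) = 3.07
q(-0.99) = 2.70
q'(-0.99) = -1.49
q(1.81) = 5.11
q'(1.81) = 5.07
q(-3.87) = 9.85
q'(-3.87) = 11.00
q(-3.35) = 15.74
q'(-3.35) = 8.04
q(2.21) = 7.83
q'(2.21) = 8.82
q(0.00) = 2.05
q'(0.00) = 0.00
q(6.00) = 2.10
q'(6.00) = -0.33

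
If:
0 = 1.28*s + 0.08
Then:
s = -0.06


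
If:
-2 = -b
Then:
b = 2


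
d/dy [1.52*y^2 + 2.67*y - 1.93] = 3.04*y + 2.67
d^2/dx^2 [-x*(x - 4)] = -2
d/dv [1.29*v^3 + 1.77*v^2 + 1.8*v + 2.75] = 3.87*v^2 + 3.54*v + 1.8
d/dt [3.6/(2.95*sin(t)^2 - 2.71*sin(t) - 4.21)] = (9.756 - 21.24*sin(t))*cos(t)/(-2.95*sin(t)^2 + 2.71*sin(t) + 4.21)^2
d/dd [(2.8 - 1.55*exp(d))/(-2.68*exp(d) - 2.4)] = 11.224*exp(d)/(2.68*exp(d) + 2.4)^2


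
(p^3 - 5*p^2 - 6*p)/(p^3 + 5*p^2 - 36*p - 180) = p*(p + 1)/(p^2 + 11*p + 30)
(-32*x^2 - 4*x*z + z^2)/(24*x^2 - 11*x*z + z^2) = (-4*x - z)/(3*x - z)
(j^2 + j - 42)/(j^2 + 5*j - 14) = (j - 6)/(j - 2)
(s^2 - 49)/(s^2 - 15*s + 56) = (s + 7)/(s - 8)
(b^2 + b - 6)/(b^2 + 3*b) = (b - 2)/b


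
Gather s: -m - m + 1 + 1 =2 - 2*m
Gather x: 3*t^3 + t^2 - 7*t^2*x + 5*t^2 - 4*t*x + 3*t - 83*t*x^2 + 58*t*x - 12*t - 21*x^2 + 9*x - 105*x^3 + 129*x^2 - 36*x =3*t^3 + 6*t^2 - 9*t - 105*x^3 + x^2*(108 - 83*t) + x*(-7*t^2 + 54*t - 27)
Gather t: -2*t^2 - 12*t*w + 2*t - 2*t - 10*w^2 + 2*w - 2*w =-2*t^2 - 12*t*w - 10*w^2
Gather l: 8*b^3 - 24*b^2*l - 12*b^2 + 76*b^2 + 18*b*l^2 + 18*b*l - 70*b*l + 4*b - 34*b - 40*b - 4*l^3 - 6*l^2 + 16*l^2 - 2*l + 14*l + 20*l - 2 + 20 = 8*b^3 + 64*b^2 - 70*b - 4*l^3 + l^2*(18*b + 10) + l*(-24*b^2 - 52*b + 32) + 18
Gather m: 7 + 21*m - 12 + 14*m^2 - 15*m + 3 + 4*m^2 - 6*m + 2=18*m^2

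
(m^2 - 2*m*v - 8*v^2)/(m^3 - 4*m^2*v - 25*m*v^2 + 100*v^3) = (-m - 2*v)/(-m^2 + 25*v^2)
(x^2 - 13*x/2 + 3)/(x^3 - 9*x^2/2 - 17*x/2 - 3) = (2*x - 1)/(2*x^2 + 3*x + 1)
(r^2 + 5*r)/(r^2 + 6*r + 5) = r/(r + 1)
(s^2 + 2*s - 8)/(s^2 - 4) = (s + 4)/(s + 2)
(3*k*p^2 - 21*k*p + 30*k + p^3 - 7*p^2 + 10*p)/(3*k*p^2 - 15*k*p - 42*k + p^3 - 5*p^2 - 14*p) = (p^2 - 7*p + 10)/(p^2 - 5*p - 14)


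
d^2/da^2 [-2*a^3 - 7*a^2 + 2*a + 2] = -12*a - 14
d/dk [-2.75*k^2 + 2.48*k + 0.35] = 2.48 - 5.5*k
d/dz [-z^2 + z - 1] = 1 - 2*z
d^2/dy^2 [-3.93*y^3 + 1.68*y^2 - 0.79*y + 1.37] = 3.36 - 23.58*y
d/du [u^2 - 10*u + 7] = 2*u - 10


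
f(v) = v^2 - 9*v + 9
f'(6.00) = 3.00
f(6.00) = -9.00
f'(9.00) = 9.00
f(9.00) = 9.00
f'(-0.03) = -9.06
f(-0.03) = 9.27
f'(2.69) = -3.62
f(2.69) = -7.97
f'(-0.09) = -9.18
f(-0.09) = 9.82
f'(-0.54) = -10.08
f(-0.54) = 14.15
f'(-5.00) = -19.00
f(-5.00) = 79.00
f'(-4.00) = -17.00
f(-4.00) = 61.00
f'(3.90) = -1.20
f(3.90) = -10.89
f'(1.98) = -5.04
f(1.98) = -4.90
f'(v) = 2*v - 9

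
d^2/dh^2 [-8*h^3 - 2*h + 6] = -48*h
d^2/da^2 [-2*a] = 0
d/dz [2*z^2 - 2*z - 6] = 4*z - 2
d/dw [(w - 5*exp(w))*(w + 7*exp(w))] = 2*w*exp(w) + 2*w - 70*exp(2*w) + 2*exp(w)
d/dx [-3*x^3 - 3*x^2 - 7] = 3*x*(-3*x - 2)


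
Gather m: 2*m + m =3*m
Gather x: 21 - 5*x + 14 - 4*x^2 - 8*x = -4*x^2 - 13*x + 35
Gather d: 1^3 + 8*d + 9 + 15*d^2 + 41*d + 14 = 15*d^2 + 49*d + 24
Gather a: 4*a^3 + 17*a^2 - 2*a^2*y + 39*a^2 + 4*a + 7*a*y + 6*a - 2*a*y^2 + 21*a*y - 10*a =4*a^3 + a^2*(56 - 2*y) + a*(-2*y^2 + 28*y)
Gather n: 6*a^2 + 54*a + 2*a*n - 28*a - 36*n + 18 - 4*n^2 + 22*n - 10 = 6*a^2 + 26*a - 4*n^2 + n*(2*a - 14) + 8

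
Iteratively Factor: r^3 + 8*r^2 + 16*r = (r + 4)*(r^2 + 4*r) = r*(r + 4)*(r + 4)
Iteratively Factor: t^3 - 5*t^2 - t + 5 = (t - 5)*(t^2 - 1) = (t - 5)*(t - 1)*(t + 1)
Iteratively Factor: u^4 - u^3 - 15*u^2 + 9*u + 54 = (u + 2)*(u^3 - 3*u^2 - 9*u + 27) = (u + 2)*(u + 3)*(u^2 - 6*u + 9) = (u - 3)*(u + 2)*(u + 3)*(u - 3)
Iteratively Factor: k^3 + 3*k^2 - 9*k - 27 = (k + 3)*(k^2 - 9) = (k + 3)^2*(k - 3)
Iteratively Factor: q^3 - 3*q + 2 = (q - 1)*(q^2 + q - 2) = (q - 1)*(q + 2)*(q - 1)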